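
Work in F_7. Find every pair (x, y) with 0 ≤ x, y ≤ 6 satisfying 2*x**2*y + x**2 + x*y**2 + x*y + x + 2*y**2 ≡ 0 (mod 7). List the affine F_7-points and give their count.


Affine F_7-points: {(0, 0), (2, 2), (2, 6), (4, 3), (4, 5), (5, 2), (6, 0), (6, 6)}; count = 8.

For each of the 49 pairs (x, y) ∈ F_7², evaluate f(x, y) mod 7. Record the zeros.
  x = 0: [0↦0, 1↦2, 2↦1, 3↦4, 4↦4, 5↦1, 6↦2]  zeros at y ∈ {0}
  x = 1: [0↦2, 1↦1, 2↦6, 3↦3, 4↦6, 5↦1, 6↦2]  zeros at y ∈ ∅
  x = 2: [0↦6, 1↦6, 2↦0, 3↦2, 4↦5, 5↦2, 6↦0]  zeros at y ∈ {2, 6}
  x = 3: [0↦5, 1↦3, 2↦4, 3↦1, 4↦1, 5↦4, 6↦3]  zeros at y ∈ ∅
  x = 4: [0↦6, 1↦6, 2↦4, 3↦0, 4↦1, 5↦0, 6↦4]  zeros at y ∈ {3, 5}
  x = 5: [0↦2, 1↦1, 2↦0, 3↦6, 4↦5, 5↦4, 6↦3]  zeros at y ∈ {2}
  x = 6: [0↦0, 1↦2, 2↦6, 3↦5, 4↦6, 5↦2, 6↦0]  zeros at y ∈ {0, 6}
Collecting zeros: affine points = {(0, 0), (2, 2), (2, 6), (4, 3), (4, 5), (5, 2), (6, 0), (6, 6)}.
Total count |C(F_7)_aff| = 8.


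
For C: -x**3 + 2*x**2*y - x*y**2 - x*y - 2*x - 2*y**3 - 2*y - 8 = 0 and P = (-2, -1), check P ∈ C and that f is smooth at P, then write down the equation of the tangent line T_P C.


Tangent line at P: -6*x - 2*y - 14 = 0.

Step 1: f(-2, -1) = 0, so P lies on C.
Step 2: partial derivatives
  f_x(x, y) = -3*x**2 + 4*x*y - y**2 - y - 2, f_y(x, y) = 2*x**2 - 2*x*y - x - 6*y**2 - 2.
  f_x(P) = -6, f_y(P) = -2 (gradient nonzero, so P is smooth).
Step 3: tangent line at P: -6·(x − -2) + -2·(y − -1) = 0.
Expanding: -6*x - 2*y - 14 = 0.


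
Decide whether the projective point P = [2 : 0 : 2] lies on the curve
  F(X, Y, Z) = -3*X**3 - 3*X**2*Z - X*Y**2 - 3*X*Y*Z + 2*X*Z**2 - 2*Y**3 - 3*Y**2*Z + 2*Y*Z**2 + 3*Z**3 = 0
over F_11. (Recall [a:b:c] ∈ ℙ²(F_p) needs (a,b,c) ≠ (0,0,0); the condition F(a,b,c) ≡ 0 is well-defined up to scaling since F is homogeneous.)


F(2,0,2) ≡ 3 (mod 11); P is NOT on the curve.

Evaluate F(2, 0, 2) term-by-term (mod 11).
  -3*X**3 ↦ -3·8·1·1 = -24
  -3*X**2*Z ↦ -3·4·1·2 = -24
  -X*Y**2 ↦ -1·2·0·1 = 0
  -3*X*Y*Z ↦ -3·2·0·2 = 0
  2*X*Z**2 ↦ 2·2·1·4 = 16
  -2*Y**3 ↦ -2·1·0·1 = 0
  -3*Y**2*Z ↦ -3·1·0·2 = 0
  2*Y*Z**2 ↦ 2·1·0·4 = 0
  3*Z**3 ↦ 3·1·1·8 = 24
Sum: F(2, 0, 2) = (-24) + (-24) + (0) + (0) + (16) + (0) + (0) + (0) + (24) = -8.
Reducing mod 11: -8 ≡ 3 (mod 11).
Since F(a, b, c) ≡ 3 ≠ 0 (mod 11), P does NOT lie on the curve.


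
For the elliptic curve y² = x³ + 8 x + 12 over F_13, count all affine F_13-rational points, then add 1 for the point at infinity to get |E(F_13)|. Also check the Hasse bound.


Affine points = {(0, 5), (0, 8), (2, 6), (2, 7), (4, 2), (4, 11), (6, 4), (6, 9), (8, 4), (8, 9), (10, 0), (11, 1), (11, 12), (12, 4), (12, 9)}; affine count = 15; |E(F_13)| = 16.

Discriminant check: Δ ∝ 4a³ + 27b² = 4·8³ + 27·12² = 4·512 + 27·144 ≡ 8 (mod 13). Nonzero ⇒ E is nonsingular.
For each x ∈ F_13, compute rhs = x³ + 8·x + 12 mod 13, then count y ∈ F_13 with y² ≡ rhs.
  x = 0: rhs = 12, matching y values: 5, 8 (2 points).
  x = 1: rhs = 8, matching y values: none (0 points).
  x = 2: rhs = 10, matching y values: 6, 7 (2 points).
  x = 3: rhs = 11, matching y values: none (0 points).
  x = 4: rhs = 4, matching y values: 2, 11 (2 points).
  x = 5: rhs = 8, matching y values: none (0 points).
  x = 6: rhs = 3, matching y values: 4, 9 (2 points).
  x = 7: rhs = 8, matching y values: none (0 points).
  x = 8: rhs = 3, matching y values: 4, 9 (2 points).
  x = 9: rhs = 7, matching y values: none (0 points).
  x = 10: rhs = 0, matching y values: 0 (1 points).
  x = 11: rhs = 1, matching y values: 1, 12 (2 points).
  x = 12: rhs = 3, matching y values: 4, 9 (2 points).
Total affine count: 15.
Full point count |E(F_13)| = 15 + 1 = 16.
Hasse bound: |16 − (13+1)| = |2| = 2 ≤ 2√13 ≈ 7.2111 ✓.


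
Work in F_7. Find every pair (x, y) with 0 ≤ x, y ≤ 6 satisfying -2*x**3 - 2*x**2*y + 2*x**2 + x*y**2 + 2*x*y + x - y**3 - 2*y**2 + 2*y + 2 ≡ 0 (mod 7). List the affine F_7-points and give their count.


Affine F_7-points: {(2, 1), (3, 4), (4, 4)}; count = 3.

For each of the 49 pairs (x, y) ∈ F_7², evaluate f(x, y) mod 7. Record the zeros.
  x = 0: [0↦2, 1↦1, 2↦4, 3↦5, 4↦5, 5↦5, 6↦6]  zeros at y ∈ ∅
  x = 1: [0↦3, 1↦3, 2↦2, 3↦1, 4↦1, 5↦3, 6↦1]  zeros at y ∈ ∅
  x = 2: [0↦3, 1↦0, 2↦5, 3↦5, 4↦1, 5↦1, 6↦6]  zeros at y ∈ {1}
  x = 3: [0↦4, 1↦1, 2↦1, 3↦5, 4↦0, 5↦1, 6↦2]  zeros at y ∈ {4}
  x = 4: [0↦1, 1↦1, 2↦6, 3↦3, 4↦0, 5↦5, 6↦5]  zeros at y ∈ {4}
  x = 5: [0↦3, 1↦2, 2↦1, 3↦1, 4↦3, 5↦1, 6↦3]  zeros at y ∈ ∅
  x = 6: [0↦5, 1↦6, 2↦2, 3↦1, 4↦4, 5↦5, 6↦5]  zeros at y ∈ ∅
Collecting zeros: affine points = {(2, 1), (3, 4), (4, 4)}.
Total count |C(F_7)_aff| = 3.


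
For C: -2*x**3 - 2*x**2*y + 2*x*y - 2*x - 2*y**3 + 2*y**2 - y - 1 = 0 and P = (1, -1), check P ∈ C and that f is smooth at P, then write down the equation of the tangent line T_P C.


Tangent line at P: -6*x - 11*y - 5 = 0.

Step 1: f(1, -1) = 0, so P lies on C.
Step 2: partial derivatives
  f_x(x, y) = -6*x**2 - 4*x*y + 2*y - 2, f_y(x, y) = -2*x**2 + 2*x - 6*y**2 + 4*y - 1.
  f_x(P) = -6, f_y(P) = -11 (gradient nonzero, so P is smooth).
Step 3: tangent line at P: -6·(x − 1) + -11·(y − -1) = 0.
Expanding: -6*x - 11*y - 5 = 0.


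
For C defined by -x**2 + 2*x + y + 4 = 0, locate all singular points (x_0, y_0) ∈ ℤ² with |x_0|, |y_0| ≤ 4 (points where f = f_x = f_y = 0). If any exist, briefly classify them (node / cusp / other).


No singular points in the scanned grid; C is smooth there.

Compute partial derivatives:
  f_x = 2 - 2*x.
  f_y = 1.
f_y = 1 is a nonzero constant, so f_y never vanishes: no point (x, y) can satisfy f = f_x = f_y = 0. In particular no (x, y) ∈ {−4, ..., 4}² is singular; the curve is smooth.


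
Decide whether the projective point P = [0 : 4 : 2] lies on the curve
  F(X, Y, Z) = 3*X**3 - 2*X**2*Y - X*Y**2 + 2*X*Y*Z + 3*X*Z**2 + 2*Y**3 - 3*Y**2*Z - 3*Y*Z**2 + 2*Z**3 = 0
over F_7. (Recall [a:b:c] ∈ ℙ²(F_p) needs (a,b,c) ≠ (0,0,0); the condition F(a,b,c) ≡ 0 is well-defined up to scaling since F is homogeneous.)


F(0,4,2) ≡ 0 (mod 7); P is on the curve.

Evaluate F(0, 4, 2) term-by-term (mod 7).
  3*X**3 ↦ 3·0·1·1 = 0
  -2*X**2*Y ↦ -2·0·4·1 = 0
  -X*Y**2 ↦ -1·0·16·1 = 0
  2*X*Y*Z ↦ 2·0·4·2 = 0
  3*X*Z**2 ↦ 3·0·1·4 = 0
  2*Y**3 ↦ 2·1·64·1 = 128
  -3*Y**2*Z ↦ -3·1·16·2 = -96
  -3*Y*Z**2 ↦ -3·1·4·4 = -48
  2*Z**3 ↦ 2·1·1·8 = 16
Sum: F(0, 4, 2) = (0) + (0) + (0) + (0) + (0) + (128) + (-96) + (-48) + (16) = 0.
Reducing mod 7: 0 ≡ 0 (mod 7).
Since F(a, b, c) ≡ 0 (mod 7), P lies on the curve.


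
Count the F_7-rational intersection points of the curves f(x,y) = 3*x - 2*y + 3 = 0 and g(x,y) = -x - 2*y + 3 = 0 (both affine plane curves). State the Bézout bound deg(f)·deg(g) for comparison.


Common zeros: {(0, 5)}; count = 1; Bézout bound = 1.

deg(f) = 1, deg(g) = 1, so Bézout bound = 1.
Scan x ∈ F_7. For each x, list the y ∈ F_7 with f(x, y) ≡ 0 and those with g(x, y) ≡ 0 (mod 7); the common zeros in that column are the intersection.
  x = 0: f ≡ 0 at y ∈ {5}; g ≡ 0 at y ∈ {5}; common: {5}.
  x = 1: f ≡ 0 at y ∈ {3}; g ≡ 0 at y ∈ {1}; common: ∅.
  x = 2: f ≡ 0 at y ∈ {1}; g ≡ 0 at y ∈ {4}; common: ∅.
  x = 3: f ≡ 0 at y ∈ {6}; g ≡ 0 at y ∈ {0}; common: ∅.
  x = 4: f ≡ 0 at y ∈ {4}; g ≡ 0 at y ∈ {3}; common: ∅.
  x = 5: f ≡ 0 at y ∈ {2}; g ≡ 0 at y ∈ {6}; common: ∅.
  x = 6: f ≡ 0 at y ∈ {0}; g ≡ 0 at y ∈ {2}; common: ∅.
Collecting: common zeros = {(0, 5)}, so the count is 1.
Comparison with the Bézout bound: 1 ≤ 1 = deg(f)·deg(g), as expected for curves with no common component (the bound is attained).


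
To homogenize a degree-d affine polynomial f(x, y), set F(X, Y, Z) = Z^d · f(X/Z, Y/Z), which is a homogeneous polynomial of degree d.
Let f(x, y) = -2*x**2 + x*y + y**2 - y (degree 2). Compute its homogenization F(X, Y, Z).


F(X, Y, Z) = -2*X**2 + X*Y + Y**2 - Y*Z

deg(f) = 2.
Substitute x = X/Z, y = Y/Z into f, then multiply by Z^2.
  monomial -2·x^2·y^0 ↦ -2·X^2·Y^0·Z^0.
  monomial 1·x^1·y^1 ↦ 1·X^1·Y^1·Z^0.
  monomial 1·x^0·y^2 ↦ 1·X^0·Y^2·Z^0.
  monomial -1·x^0·y^1 ↦ -1·X^0·Y^1·Z^1.
Collecting: F(X, Y, Z) = -2*X**2 + X*Y + Y**2 - Y*Z.


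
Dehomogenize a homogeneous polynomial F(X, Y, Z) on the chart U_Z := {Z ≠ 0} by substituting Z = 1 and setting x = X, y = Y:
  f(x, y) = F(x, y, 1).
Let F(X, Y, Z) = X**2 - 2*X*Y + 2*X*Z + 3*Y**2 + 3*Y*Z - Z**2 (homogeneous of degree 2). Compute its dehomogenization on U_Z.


f(x, y) = x**2 - 2*x*y + 2*x + 3*y**2 + 3*y - 1

On U_Z we set Z = 1. Each monomial c·X^i·Y^j·Z^k in F becomes c·x^i·y^j·1^k = c·x^i·y^j.
Substituting Z = 1: F(X, Y, 1) = x**2 - 2*x*y + 2*x + 3*y**2 + 3*y - 1.
Note: deg(f) ≤ deg(F) = 2; strict inequality happens when F is divisible by Z (lost terms).


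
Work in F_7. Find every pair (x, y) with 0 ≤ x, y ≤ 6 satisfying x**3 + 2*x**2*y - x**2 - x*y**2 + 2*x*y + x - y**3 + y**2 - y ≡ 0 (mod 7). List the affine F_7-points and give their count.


Affine F_7-points: {(0, 0), (0, 3), (0, 5), (3, 0), (5, 0), (5, 5)}; count = 6.

For each of the 49 pairs (x, y) ∈ F_7², evaluate f(x, y) mod 7. Record the zeros.
  x = 0: [0↦0, 1↦6, 2↦1, 3↦0, 4↦4, 5↦0, 6↦3]  zeros at y ∈ {0, 3, 5}
  x = 1: [0↦1, 1↦3, 2↦6, 3↦4, 4↦5, 5↦3, 6↦6]  zeros at y ∈ ∅
  x = 2: [0↦6, 1↦1, 2↦2, 3↦3, 4↦5, 5↦2, 6↦2]  zeros at y ∈ ∅
  x = 3: [0↦0, 1↦6, 2↦2, 3↦3, 4↦3, 5↦3, 6↦4]  zeros at y ∈ {0}
  x = 4: [0↦3, 1↦3, 2↦5, 3↦3, 4↦5, 5↦5, 6↦4]  zeros at y ∈ ∅
  x = 5: [0↦0, 1↦5, 2↦3, 3↦2, 4↦3, 5↦0, 6↦1]  zeros at y ∈ {0, 5}
  x = 6: [0↦4, 1↦4, 2↦2, 3↦6, 4↦3, 5↦1, 6↦1]  zeros at y ∈ ∅
Collecting zeros: affine points = {(0, 0), (0, 3), (0, 5), (3, 0), (5, 0), (5, 5)}.
Total count |C(F_7)_aff| = 6.


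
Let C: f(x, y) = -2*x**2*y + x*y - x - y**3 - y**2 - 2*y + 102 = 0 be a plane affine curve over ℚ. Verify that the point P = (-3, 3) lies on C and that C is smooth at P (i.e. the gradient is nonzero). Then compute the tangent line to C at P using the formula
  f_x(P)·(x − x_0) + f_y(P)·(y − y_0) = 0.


Tangent line at P: 38*x - 56*y + 282 = 0.

Step 1: f(-3, 3) = 0, so P lies on C.
Step 2: partial derivatives
  f_x(x, y) = -4*x*y + y - 1, f_y(x, y) = -2*x**2 + x - 3*y**2 - 2*y - 2.
  f_x(P) = 38, f_y(P) = -56 (gradient nonzero, so P is smooth).
Step 3: tangent line at P: 38·(x − -3) + -56·(y − 3) = 0.
Expanding: 38*x - 56*y + 282 = 0.


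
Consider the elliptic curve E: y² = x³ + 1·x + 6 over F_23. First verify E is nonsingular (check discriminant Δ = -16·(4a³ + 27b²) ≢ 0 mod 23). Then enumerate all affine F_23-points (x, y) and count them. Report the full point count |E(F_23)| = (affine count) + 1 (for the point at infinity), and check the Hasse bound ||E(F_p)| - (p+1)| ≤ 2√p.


Affine points = {(0, 11), (0, 12), (1, 10), (1, 13), (2, 4), (2, 19), (3, 6), (3, 17), (9, 10), (9, 13), (10, 2), (10, 21), (13, 10), (13, 13), (14, 2), (14, 21), (16, 1), (16, 22), (22, 2), (22, 21)}; affine count = 20; |E(F_23)| = 21.

Discriminant check: Δ ∝ 4a³ + 27b² = 4·1³ + 27·6² = 4·1 + 27·36 ≡ 10 (mod 23). Nonzero ⇒ E is nonsingular.
For each x ∈ F_23, compute rhs = x³ + 1·x + 6 mod 23, then count y ∈ F_23 with y² ≡ rhs.
  x = 0: rhs = 6, matching y values: 11, 12 (2 points).
  x = 1: rhs = 8, matching y values: 10, 13 (2 points).
  x = 2: rhs = 16, matching y values: 4, 19 (2 points).
  x = 3: rhs = 13, matching y values: 6, 17 (2 points).
  x = 4: rhs = 5, matching y values: none (0 points).
  x = 5: rhs = 21, matching y values: none (0 points).
  x = 6: rhs = 21, matching y values: none (0 points).
  x = 7: rhs = 11, matching y values: none (0 points).
  x = 8: rhs = 20, matching y values: none (0 points).
  x = 9: rhs = 8, matching y values: 10, 13 (2 points).
  x = 10: rhs = 4, matching y values: 2, 21 (2 points).
  x = 11: rhs = 14, matching y values: none (0 points).
  x = 12: rhs = 21, matching y values: none (0 points).
  x = 13: rhs = 8, matching y values: 10, 13 (2 points).
  x = 14: rhs = 4, matching y values: 2, 21 (2 points).
  x = 15: rhs = 15, matching y values: none (0 points).
  x = 16: rhs = 1, matching y values: 1, 22 (2 points).
  x = 17: rhs = 14, matching y values: none (0 points).
  x = 18: rhs = 14, matching y values: none (0 points).
  x = 19: rhs = 7, matching y values: none (0 points).
  x = 20: rhs = 22, matching y values: none (0 points).
  x = 21: rhs = 19, matching y values: none (0 points).
  x = 22: rhs = 4, matching y values: 2, 21 (2 points).
Total affine count: 20.
Full point count |E(F_23)| = 20 + 1 = 21.
Hasse bound: |21 − (23+1)| = |-3| = 3 ≤ 2√23 ≈ 9.5917 ✓.


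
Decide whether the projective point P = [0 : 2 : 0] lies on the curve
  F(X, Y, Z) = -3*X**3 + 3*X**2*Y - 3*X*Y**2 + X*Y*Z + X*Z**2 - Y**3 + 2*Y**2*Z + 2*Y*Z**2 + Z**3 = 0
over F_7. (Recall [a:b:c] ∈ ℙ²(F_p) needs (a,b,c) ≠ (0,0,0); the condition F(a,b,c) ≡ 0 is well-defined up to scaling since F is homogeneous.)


F(0,2,0) ≡ 6 (mod 7); P is NOT on the curve.

Evaluate F(0, 2, 0) term-by-term (mod 7).
  -3*X**3 ↦ -3·0·1·1 = 0
  3*X**2*Y ↦ 3·0·2·1 = 0
  -3*X*Y**2 ↦ -3·0·4·1 = 0
  X*Y*Z ↦ 1·0·2·0 = 0
  X*Z**2 ↦ 1·0·1·0 = 0
  -Y**3 ↦ -1·1·8·1 = -8
  2*Y**2*Z ↦ 2·1·4·0 = 0
  2*Y*Z**2 ↦ 2·1·2·0 = 0
  Z**3 ↦ 1·1·1·0 = 0
Sum: F(0, 2, 0) = (0) + (0) + (0) + (0) + (0) + (-8) + (0) + (0) + (0) = -8.
Reducing mod 7: -8 ≡ 6 (mod 7).
Since F(a, b, c) ≡ 6 ≠ 0 (mod 7), P does NOT lie on the curve.


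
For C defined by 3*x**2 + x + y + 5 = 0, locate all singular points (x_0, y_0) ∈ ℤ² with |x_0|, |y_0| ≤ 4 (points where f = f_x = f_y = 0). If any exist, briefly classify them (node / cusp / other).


No singular points in the scanned grid; C is smooth there.

Compute partial derivatives:
  f_x = 6*x + 1.
  f_y = 1.
f_y = 1 is a nonzero constant, so f_y never vanishes: no point (x, y) can satisfy f = f_x = f_y = 0. In particular no (x, y) ∈ {−4, ..., 4}² is singular; the curve is smooth.


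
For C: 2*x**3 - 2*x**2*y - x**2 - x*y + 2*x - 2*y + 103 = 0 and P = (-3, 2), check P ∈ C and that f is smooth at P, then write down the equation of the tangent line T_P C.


Tangent line at P: 84*x - 17*y + 286 = 0.

Step 1: f(-3, 2) = 0, so P lies on C.
Step 2: partial derivatives
  f_x(x, y) = 6*x**2 - 4*x*y - 2*x - y + 2, f_y(x, y) = -2*x**2 - x - 2.
  f_x(P) = 84, f_y(P) = -17 (gradient nonzero, so P is smooth).
Step 3: tangent line at P: 84·(x − -3) + -17·(y − 2) = 0.
Expanding: 84*x - 17*y + 286 = 0.


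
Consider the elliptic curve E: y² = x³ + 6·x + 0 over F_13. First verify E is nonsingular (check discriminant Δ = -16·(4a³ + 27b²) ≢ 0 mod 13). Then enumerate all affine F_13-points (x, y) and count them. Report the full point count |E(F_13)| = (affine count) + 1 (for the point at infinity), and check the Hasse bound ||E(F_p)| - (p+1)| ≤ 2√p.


Affine points = {(0, 0), (4, 6), (4, 7), (5, 5), (5, 8), (8, 1), (8, 12), (9, 4), (9, 9)}; affine count = 9; |E(F_13)| = 10.

Discriminant check: Δ ∝ 4a³ + 27b² = 4·6³ + 27·0² = 4·216 + 27·0 ≡ 6 (mod 13). Nonzero ⇒ E is nonsingular.
For each x ∈ F_13, compute rhs = x³ + 6·x + 0 mod 13, then count y ∈ F_13 with y² ≡ rhs.
  x = 0: rhs = 0, matching y values: 0 (1 points).
  x = 1: rhs = 7, matching y values: none (0 points).
  x = 2: rhs = 7, matching y values: none (0 points).
  x = 3: rhs = 6, matching y values: none (0 points).
  x = 4: rhs = 10, matching y values: 6, 7 (2 points).
  x = 5: rhs = 12, matching y values: 5, 8 (2 points).
  x = 6: rhs = 5, matching y values: none (0 points).
  x = 7: rhs = 8, matching y values: none (0 points).
  x = 8: rhs = 1, matching y values: 1, 12 (2 points).
  x = 9: rhs = 3, matching y values: 4, 9 (2 points).
  x = 10: rhs = 7, matching y values: none (0 points).
  x = 11: rhs = 6, matching y values: none (0 points).
  x = 12: rhs = 6, matching y values: none (0 points).
Total affine count: 9.
Full point count |E(F_13)| = 9 + 1 = 10.
Hasse bound: |10 − (13+1)| = |-4| = 4 ≤ 2√13 ≈ 7.2111 ✓.


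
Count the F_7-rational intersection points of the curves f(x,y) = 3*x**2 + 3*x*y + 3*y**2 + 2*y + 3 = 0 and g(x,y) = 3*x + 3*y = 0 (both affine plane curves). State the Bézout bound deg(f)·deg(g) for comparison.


Common zeros: ∅; count = 0; Bézout bound = 2.

deg(f) = 2, deg(g) = 1, so Bézout bound = 2.
Scan x ∈ F_7. For each x, list the y ∈ F_7 with f(x, y) ≡ 0 and those with g(x, y) ≡ 0 (mod 7); the common zeros in that column are the intersection.
  x = 0: f ≡ 0 at y ∈ ∅; g ≡ 0 at y ∈ {0}; common: ∅.
  x = 1: f ≡ 0 at y ∈ {1, 2}; g ≡ 0 at y ∈ {6}; common: ∅.
  x = 2: f ≡ 0 at y ∈ ∅; g ≡ 0 at y ∈ {5}; common: ∅.
  x = 3: f ≡ 0 at y ∈ ∅; g ≡ 0 at y ∈ {4}; common: ∅.
  x = 4: f ≡ 0 at y ∈ {2, 5}; g ≡ 0 at y ∈ {3}; common: ∅.
  x = 5: f ≡ 0 at y ∈ {1, 5}; g ≡ 0 at y ∈ {2}; common: ∅.
  x = 6: f ≡ 0 at y ∈ ∅; g ≡ 0 at y ∈ {1}; common: ∅.
Collecting: common zeros = ∅, so the count is 0.
Comparison with the Bézout bound: 0 ≤ 2 = deg(f)·deg(g), as expected for curves with no common component (the affine F_7-count falls short of the bound because intersections may lie at infinity, over extension fields, or carry multiplicity).


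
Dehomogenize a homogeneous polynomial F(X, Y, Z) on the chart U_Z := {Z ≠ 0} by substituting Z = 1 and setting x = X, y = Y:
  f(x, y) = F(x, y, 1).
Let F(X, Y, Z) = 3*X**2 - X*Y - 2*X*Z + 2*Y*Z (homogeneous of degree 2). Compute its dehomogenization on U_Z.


f(x, y) = 3*x**2 - x*y - 2*x + 2*y

On U_Z we set Z = 1. Each monomial c·X^i·Y^j·Z^k in F becomes c·x^i·y^j·1^k = c·x^i·y^j.
Substituting Z = 1: F(X, Y, 1) = 3*x**2 - x*y - 2*x + 2*y.
Note: deg(f) ≤ deg(F) = 2; strict inequality happens when F is divisible by Z (lost terms).


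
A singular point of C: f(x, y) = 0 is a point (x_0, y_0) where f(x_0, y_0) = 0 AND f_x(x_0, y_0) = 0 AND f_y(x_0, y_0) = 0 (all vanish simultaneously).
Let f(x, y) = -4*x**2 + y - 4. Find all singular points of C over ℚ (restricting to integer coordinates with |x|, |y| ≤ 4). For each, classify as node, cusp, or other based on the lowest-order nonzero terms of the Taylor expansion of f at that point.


No singular points in the scanned grid; C is smooth there.

Compute partial derivatives:
  f_x = -8*x.
  f_y = 1.
f_y = 1 is a nonzero constant, so f_y never vanishes: no point (x, y) can satisfy f = f_x = f_y = 0. In particular no (x, y) ∈ {−4, ..., 4}² is singular; the curve is smooth.


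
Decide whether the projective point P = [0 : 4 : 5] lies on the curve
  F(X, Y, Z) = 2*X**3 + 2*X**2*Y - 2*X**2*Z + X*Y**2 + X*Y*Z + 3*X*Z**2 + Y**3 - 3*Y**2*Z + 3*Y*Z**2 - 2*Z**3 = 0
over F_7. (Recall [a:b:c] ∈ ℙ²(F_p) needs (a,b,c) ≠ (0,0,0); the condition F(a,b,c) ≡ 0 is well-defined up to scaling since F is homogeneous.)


F(0,4,5) ≡ 0 (mod 7); P is on the curve.

Evaluate F(0, 4, 5) term-by-term (mod 7).
  2*X**3 ↦ 2·0·1·1 = 0
  2*X**2*Y ↦ 2·0·4·1 = 0
  -2*X**2*Z ↦ -2·0·1·5 = 0
  X*Y**2 ↦ 1·0·16·1 = 0
  X*Y*Z ↦ 1·0·4·5 = 0
  3*X*Z**2 ↦ 3·0·1·25 = 0
  Y**3 ↦ 1·1·64·1 = 64
  -3*Y**2*Z ↦ -3·1·16·5 = -240
  3*Y*Z**2 ↦ 3·1·4·25 = 300
  -2*Z**3 ↦ -2·1·1·125 = -250
Sum: F(0, 4, 5) = (0) + (0) + (0) + (0) + (0) + (0) + (64) + (-240) + (300) + (-250) = -126.
Reducing mod 7: -126 ≡ 0 (mod 7).
Since F(a, b, c) ≡ 0 (mod 7), P lies on the curve.


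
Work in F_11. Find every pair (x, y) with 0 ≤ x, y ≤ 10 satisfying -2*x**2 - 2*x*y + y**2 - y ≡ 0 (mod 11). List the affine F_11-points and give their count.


Affine F_11-points: {(0, 0), (0, 1), (3, 9), (4, 10), (7, 7), (7, 8), (8, 7), (8, 10), (10, 1), (10, 9)}; count = 10.

For each of the 121 pairs (x, y) ∈ F_11², evaluate f(x, y) mod 11. Record the zeros.
  x = 0: [0↦0, 1↦0, 2↦2, 3↦6, 4↦1, 5↦9, 6↦8, 7↦9, 8↦1, 9↦6, 10↦2]  zeros at y ∈ {0, 1}
  x = 1: [0↦9, 1↦7, 2↦7, 3↦9, 4↦2, 5↦8, 6↦5, 7↦4, 8↦5, 9↦8, 10↦2]  zeros at y ∈ ∅
  x = 2: [0↦3, 1↦10, 2↦8, 3↦8, 4↦10, 5↦3, 6↦9, 7↦6, 8↦5, 9↦6, 10↦9]  zeros at y ∈ ∅
  x = 3: [0↦4, 1↦9, 2↦5, 3↦3, 4↦3, 5↦5, 6↦9, 7↦4, 8↦1, 9↦0, 10↦1]  zeros at y ∈ {9}
  x = 4: [0↦1, 1↦4, 2↦9, 3↦5, 4↦3, 5↦3, 6↦5, 7↦9, 8↦4, 9↦1, 10↦0]  zeros at y ∈ {10}
  x = 5: [0↦5, 1↦6, 2↦9, 3↦3, 4↦10, 5↦8, 6↦8, 7↦10, 8↦3, 9↦9, 10↦6]  zeros at y ∈ ∅
  x = 6: [0↦5, 1↦4, 2↦5, 3↦8, 4↦2, 5↦9, 6↦7, 7↦7, 8↦9, 9↦2, 10↦8]  zeros at y ∈ ∅
  x = 7: [0↦1, 1↦9, 2↦8, 3↦9, 4↦1, 5↦6, 6↦2, 7↦0, 8↦0, 9↦2, 10↦6]  zeros at y ∈ {7, 8}
  x = 8: [0↦4, 1↦10, 2↦7, 3↦6, 4↦7, 5↦10, 6↦4, 7↦0, 8↦9, 9↦9, 10↦0]  zeros at y ∈ {7, 10}
  x = 9: [0↦3, 1↦7, 2↦2, 3↦10, 4↦9, 5↦10, 6↦2, 7↦7, 8↦3, 9↦1, 10↦1]  zeros at y ∈ ∅
  x = 10: [0↦9, 1↦0, 2↦4, 3↦10, 4↦7, 5↦6, 6↦7, 7↦10, 8↦4, 9↦0, 10↦9]  zeros at y ∈ {1, 9}
Collecting zeros: affine points = {(0, 0), (0, 1), (3, 9), (4, 10), (7, 7), (7, 8), (8, 7), (8, 10), (10, 1), (10, 9)}.
Total count |C(F_11)_aff| = 10.


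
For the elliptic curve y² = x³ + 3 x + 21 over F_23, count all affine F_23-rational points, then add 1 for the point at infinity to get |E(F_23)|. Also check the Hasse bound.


Affine points = {(1, 5), (1, 18), (2, 9), (2, 14), (5, 0), (6, 5), (6, 18), (9, 8), (9, 15), (10, 4), (10, 19), (13, 7), (13, 16), (14, 1), (14, 22), (16, 5), (16, 18), (20, 10), (20, 13)}; affine count = 19; |E(F_23)| = 20.

Discriminant check: Δ ∝ 4a³ + 27b² = 4·3³ + 27·21² = 4·27 + 27·441 ≡ 9 (mod 23). Nonzero ⇒ E is nonsingular.
For each x ∈ F_23, compute rhs = x³ + 3·x + 21 mod 23, then count y ∈ F_23 with y² ≡ rhs.
  x = 0: rhs = 21, matching y values: none (0 points).
  x = 1: rhs = 2, matching y values: 5, 18 (2 points).
  x = 2: rhs = 12, matching y values: 9, 14 (2 points).
  x = 3: rhs = 11, matching y values: none (0 points).
  x = 4: rhs = 5, matching y values: none (0 points).
  x = 5: rhs = 0, matching y values: 0 (1 points).
  x = 6: rhs = 2, matching y values: 5, 18 (2 points).
  x = 7: rhs = 17, matching y values: none (0 points).
  x = 8: rhs = 5, matching y values: none (0 points).
  x = 9: rhs = 18, matching y values: 8, 15 (2 points).
  x = 10: rhs = 16, matching y values: 4, 19 (2 points).
  x = 11: rhs = 5, matching y values: none (0 points).
  x = 12: rhs = 14, matching y values: none (0 points).
  x = 13: rhs = 3, matching y values: 7, 16 (2 points).
  x = 14: rhs = 1, matching y values: 1, 22 (2 points).
  x = 15: rhs = 14, matching y values: none (0 points).
  x = 16: rhs = 2, matching y values: 5, 18 (2 points).
  x = 17: rhs = 17, matching y values: none (0 points).
  x = 18: rhs = 19, matching y values: none (0 points).
  x = 19: rhs = 14, matching y values: none (0 points).
  x = 20: rhs = 8, matching y values: 10, 13 (2 points).
  x = 21: rhs = 7, matching y values: none (0 points).
  x = 22: rhs = 17, matching y values: none (0 points).
Total affine count: 19.
Full point count |E(F_23)| = 19 + 1 = 20.
Hasse bound: |20 − (23+1)| = |-4| = 4 ≤ 2√23 ≈ 9.5917 ✓.


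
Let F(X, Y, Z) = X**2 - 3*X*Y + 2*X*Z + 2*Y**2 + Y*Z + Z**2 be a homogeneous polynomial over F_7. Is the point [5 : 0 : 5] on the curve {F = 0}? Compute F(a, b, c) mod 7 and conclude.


F(5,0,5) ≡ 2 (mod 7); P is NOT on the curve.

Evaluate F(5, 0, 5) term-by-term (mod 7).
  X**2 ↦ 1·25·1·1 = 25
  -3*X*Y ↦ -3·5·0·1 = 0
  2*X*Z ↦ 2·5·1·5 = 50
  2*Y**2 ↦ 2·1·0·1 = 0
  Y*Z ↦ 1·1·0·5 = 0
  Z**2 ↦ 1·1·1·25 = 25
Sum: F(5, 0, 5) = (25) + (0) + (50) + (0) + (0) + (25) = 100.
Reducing mod 7: 100 ≡ 2 (mod 7).
Since F(a, b, c) ≡ 2 ≠ 0 (mod 7), P does NOT lie on the curve.


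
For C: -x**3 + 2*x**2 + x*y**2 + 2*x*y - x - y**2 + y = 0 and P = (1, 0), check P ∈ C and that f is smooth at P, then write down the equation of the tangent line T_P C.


Tangent line at P: 3*y = 0.

Step 1: f(1, 0) = 0, so P lies on C.
Step 2: partial derivatives
  f_x(x, y) = -3*x**2 + 4*x + y**2 + 2*y - 1, f_y(x, y) = 2*x*y + 2*x - 2*y + 1.
  f_x(P) = 0, f_y(P) = 3 (gradient nonzero, so P is smooth).
Step 3: tangent line at P: 0·(x − 1) + 3·(y − 0) = 0.
Expanding: 3*y = 0.


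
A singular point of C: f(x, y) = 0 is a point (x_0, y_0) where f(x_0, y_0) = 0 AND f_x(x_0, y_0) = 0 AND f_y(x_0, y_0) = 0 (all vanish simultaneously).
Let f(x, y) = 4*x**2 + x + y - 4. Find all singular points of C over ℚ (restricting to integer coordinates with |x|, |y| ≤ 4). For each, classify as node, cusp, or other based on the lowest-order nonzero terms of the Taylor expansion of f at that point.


No singular points in the scanned grid; C is smooth there.

Compute partial derivatives:
  f_x = 8*x + 1.
  f_y = 1.
f_y = 1 is a nonzero constant, so f_y never vanishes: no point (x, y) can satisfy f = f_x = f_y = 0. In particular no (x, y) ∈ {−4, ..., 4}² is singular; the curve is smooth.


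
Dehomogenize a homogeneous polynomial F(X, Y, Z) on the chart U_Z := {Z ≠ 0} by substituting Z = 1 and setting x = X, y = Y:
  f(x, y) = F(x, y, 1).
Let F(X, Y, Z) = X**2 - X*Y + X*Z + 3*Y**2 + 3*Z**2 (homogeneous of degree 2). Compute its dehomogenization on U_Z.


f(x, y) = x**2 - x*y + x + 3*y**2 + 3

On U_Z we set Z = 1. Each monomial c·X^i·Y^j·Z^k in F becomes c·x^i·y^j·1^k = c·x^i·y^j.
Substituting Z = 1: F(X, Y, 1) = x**2 - x*y + x + 3*y**2 + 3.
Note: deg(f) ≤ deg(F) = 2; strict inequality happens when F is divisible by Z (lost terms).


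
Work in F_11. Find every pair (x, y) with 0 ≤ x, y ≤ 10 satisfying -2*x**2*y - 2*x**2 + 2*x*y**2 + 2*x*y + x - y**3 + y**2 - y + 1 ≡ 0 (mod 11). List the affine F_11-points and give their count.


Affine F_11-points: {(0, 1), (1, 0), (1, 5), (1, 9), (2, 9), (4, 1), (5, 0), (5, 5), (5, 6), (6, 2), (6, 4), (6, 7), (7, 10), (8, 4), (9, 2), (10, 7)}; count = 16.

For each of the 121 pairs (x, y) ∈ F_11², evaluate f(x, y) mod 11. Record the zeros.
  x = 0: [0↦1, 1↦0, 2↦6, 3↦2, 4↦4, 5↦6, 6↦2, 7↦8, 8↦7, 9↦4, 10↦4]  zeros at y ∈ {1}
  x = 1: [0↦0, 1↦1, 2↦2, 3↦8, 4↦2, 5↦0, 6↦7, 7↦6, 8↦2, 9↦0, 10↦5]  zeros at y ∈ {0, 5, 9}
  x = 2: [0↦6, 1↦5, 2↦8, 3↦9, 4↦2, 5↦3, 6↦6, 7↦5, 8↦5, 9↦0, 10↦6]  zeros at y ∈ {9}
  x = 3: [0↦8, 1↦1, 2↦2, 3↦5, 4↦4, 5↦4, 6↦10, 7↦5, 8↦5, 9↦4, 10↦7]  zeros at y ∈ ∅
  x = 4: [0↦6, 1↦0, 2↦6, 3↦7, 4↦8, 5↦3, 6↦8, 7↦6, 8↦2, 9↦1, 10↦8]  zeros at y ∈ {1}
  x = 5: [0↦0, 1↦2, 2↦9, 3↦4, 4↦3, 5↦0, 6↦0, 7↦8, 8↦7, 9↦2, 10↦9]  zeros at y ∈ {0, 5, 6}
  x = 6: [0↦1, 1↦7, 2↦0, 3↦7, 4↦0, 5↦6, 6↦8, 7↦0, 8↦9, 9↦7, 10↦10]  zeros at y ∈ {2, 4, 7}
  x = 7: [0↦9, 1↦4, 2↦1, 3↦5, 4↦10, 5↦10, 6↦10, 7↦4, 8↦8, 9↦5, 10↦0]  zeros at y ∈ {10}
  x = 8: [0↦2, 1↦4, 2↦1, 3↦9, 4↦0, 5↦1, 6↦6, 7↦9, 8↦4, 9↦7, 10↦1]  zeros at y ∈ {4}
  x = 9: [0↦2, 1↦7, 2↦0, 3↦8, 4↦3, 5↦1, 6↦7, 7↦4, 8↦8, 9↦2, 10↦2]  zeros at y ∈ {2}
  x = 10: [0↦9, 1↦2, 2↦9, 3↦2, 4↦8, 5↦10, 6↦2, 7↦0, 8↦9, 9↦1, 10↦3]  zeros at y ∈ {7}
Collecting zeros: affine points = {(0, 1), (1, 0), (1, 5), (1, 9), (2, 9), (4, 1), (5, 0), (5, 5), (5, 6), (6, 2), (6, 4), (6, 7), (7, 10), (8, 4), (9, 2), (10, 7)}.
Total count |C(F_11)_aff| = 16.


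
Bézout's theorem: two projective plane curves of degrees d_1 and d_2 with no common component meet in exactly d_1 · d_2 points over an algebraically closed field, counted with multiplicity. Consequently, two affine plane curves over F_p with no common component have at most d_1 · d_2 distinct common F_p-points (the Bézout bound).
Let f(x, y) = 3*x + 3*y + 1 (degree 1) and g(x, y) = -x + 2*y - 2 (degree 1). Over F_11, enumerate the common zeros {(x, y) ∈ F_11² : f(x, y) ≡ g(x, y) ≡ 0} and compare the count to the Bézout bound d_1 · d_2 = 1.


Common zeros: {(4, 3)}; count = 1; Bézout bound = 1.

deg(f) = 1, deg(g) = 1, so Bézout bound = 1.
Scan x ∈ F_11. For each x, list the y ∈ F_11 with f(x, y) ≡ 0 and those with g(x, y) ≡ 0 (mod 11); the common zeros in that column are the intersection.
  x = 0: f ≡ 0 at y ∈ {7}; g ≡ 0 at y ∈ {1}; common: ∅.
  x = 1: f ≡ 0 at y ∈ {6}; g ≡ 0 at y ∈ {7}; common: ∅.
  x = 2: f ≡ 0 at y ∈ {5}; g ≡ 0 at y ∈ {2}; common: ∅.
  x = 3: f ≡ 0 at y ∈ {4}; g ≡ 0 at y ∈ {8}; common: ∅.
  x = 4: f ≡ 0 at y ∈ {3}; g ≡ 0 at y ∈ {3}; common: {3}.
  x = 5: f ≡ 0 at y ∈ {2}; g ≡ 0 at y ∈ {9}; common: ∅.
  x = 6: f ≡ 0 at y ∈ {1}; g ≡ 0 at y ∈ {4}; common: ∅.
  x = 7: f ≡ 0 at y ∈ {0}; g ≡ 0 at y ∈ {10}; common: ∅.
  x = 8: f ≡ 0 at y ∈ {10}; g ≡ 0 at y ∈ {5}; common: ∅.
  x = 9: f ≡ 0 at y ∈ {9}; g ≡ 0 at y ∈ {0}; common: ∅.
  x = 10: f ≡ 0 at y ∈ {8}; g ≡ 0 at y ∈ {6}; common: ∅.
Collecting: common zeros = {(4, 3)}, so the count is 1.
Comparison with the Bézout bound: 1 ≤ 1 = deg(f)·deg(g), as expected for curves with no common component (the bound is attained).


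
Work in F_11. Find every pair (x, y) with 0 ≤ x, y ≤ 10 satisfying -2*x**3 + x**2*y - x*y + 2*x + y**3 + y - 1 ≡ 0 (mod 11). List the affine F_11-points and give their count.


Affine F_11-points: {(0, 9), (1, 9), (3, 6), (4, 0), (4, 3), (4, 8), (5, 5), (7, 3), (8, 6), (8, 10), (9, 0), (9, 2), (9, 9), (10, 7)}; count = 14.

For each of the 121 pairs (x, y) ∈ F_11², evaluate f(x, y) mod 11. Record the zeros.
  x = 0: [0↦10, 1↦1, 2↦9, 3↦7, 4↦1, 5↦8, 6↦1, 7↦8, 8↦2, 9↦0, 10↦8]  zeros at y ∈ {9}
  x = 1: [0↦10, 1↦1, 2↦9, 3↦7, 4↦1, 5↦8, 6↦1, 7↦8, 8↦2, 9↦0, 10↦8]  zeros at y ∈ {9}
  x = 2: [0↦9, 1↦2, 2↦1, 3↦1, 4↦8, 5↦6, 6↦1, 7↦10, 8↦6, 9↦6, 10↦5]  zeros at y ∈ ∅
  x = 3: [0↦6, 1↦3, 2↦6, 3↦10, 4↦10, 5↦1, 6↦0, 7↦2, 8↦2, 9↦6, 10↦9]  zeros at y ∈ {6}
  x = 4: [0↦0, 1↦3, 2↦1, 3↦0, 4↦6, 5↦3, 6↦8, 7↦5, 8↦0, 9↦10, 10↦8]  zeros at y ∈ {0, 3, 8}
  x = 5: [0↦1, 1↦1, 2↦7, 3↦3, 4↦6, 5↦0, 6↦2, 7↦7, 8↦10, 9↦6, 10↦1]  zeros at y ∈ {5}
  x = 6: [0↦8, 1↦7, 2↦1, 3↦7, 4↦9, 5↦2, 6↦3, 7↦7, 8↦9, 9↦4, 10↦9]  zeros at y ∈ ∅
  x = 7: [0↦9, 1↦9, 2↦4, 3↦0, 4↦3, 5↦8, 6↦10, 7↦4, 8↦7, 9↦3, 10↦9]  zeros at y ∈ {3}
  x = 8: [0↦3, 1↦6, 2↦4, 3↦3, 4↦9, 5↦6, 6↦0, 7↦8, 8↦3, 9↦2, 10↦0]  zeros at y ∈ {6, 10}
  x = 9: [0↦0, 1↦8, 2↦0, 3↦4, 4↦4, 5↦6, 6↦5, 7↦7, 8↦7, 9↦0, 10↦3]  zeros at y ∈ {0, 2, 9}
  x = 10: [0↦10, 1↦3, 2↦2, 3↦2, 4↦9, 5↦7, 6↦2, 7↦0, 8↦7, 9↦7, 10↦6]  zeros at y ∈ {7}
Collecting zeros: affine points = {(0, 9), (1, 9), (3, 6), (4, 0), (4, 3), (4, 8), (5, 5), (7, 3), (8, 6), (8, 10), (9, 0), (9, 2), (9, 9), (10, 7)}.
Total count |C(F_11)_aff| = 14.


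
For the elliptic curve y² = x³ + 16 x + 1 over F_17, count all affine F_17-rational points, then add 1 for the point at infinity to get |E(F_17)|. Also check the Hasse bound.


Affine points = {(0, 1), (0, 16), (1, 1), (1, 16), (3, 5), (3, 12), (5, 6), (5, 11), (12, 0), (13, 3), (13, 14), (16, 1), (16, 16)}; affine count = 13; |E(F_17)| = 14.

Discriminant check: Δ ∝ 4a³ + 27b² = 4·16³ + 27·1² = 4·4096 + 27·1 ≡ 6 (mod 17). Nonzero ⇒ E is nonsingular.
For each x ∈ F_17, compute rhs = x³ + 16·x + 1 mod 17, then count y ∈ F_17 with y² ≡ rhs.
  x = 0: rhs = 1, matching y values: 1, 16 (2 points).
  x = 1: rhs = 1, matching y values: 1, 16 (2 points).
  x = 2: rhs = 7, matching y values: none (0 points).
  x = 3: rhs = 8, matching y values: 5, 12 (2 points).
  x = 4: rhs = 10, matching y values: none (0 points).
  x = 5: rhs = 2, matching y values: 6, 11 (2 points).
  x = 6: rhs = 7, matching y values: none (0 points).
  x = 7: rhs = 14, matching y values: none (0 points).
  x = 8: rhs = 12, matching y values: none (0 points).
  x = 9: rhs = 7, matching y values: none (0 points).
  x = 10: rhs = 5, matching y values: none (0 points).
  x = 11: rhs = 12, matching y values: none (0 points).
  x = 12: rhs = 0, matching y values: 0 (1 points).
  x = 13: rhs = 9, matching y values: 3, 14 (2 points).
  x = 14: rhs = 11, matching y values: none (0 points).
  x = 15: rhs = 12, matching y values: none (0 points).
  x = 16: rhs = 1, matching y values: 1, 16 (2 points).
Total affine count: 13.
Full point count |E(F_17)| = 13 + 1 = 14.
Hasse bound: |14 − (17+1)| = |-4| = 4 ≤ 2√17 ≈ 8.2462 ✓.


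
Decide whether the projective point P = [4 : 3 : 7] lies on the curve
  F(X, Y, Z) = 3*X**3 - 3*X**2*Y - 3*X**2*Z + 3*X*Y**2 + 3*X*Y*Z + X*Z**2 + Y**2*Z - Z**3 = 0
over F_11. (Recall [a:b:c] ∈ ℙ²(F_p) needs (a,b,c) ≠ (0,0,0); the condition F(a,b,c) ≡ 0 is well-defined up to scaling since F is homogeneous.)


F(4,3,7) ≡ 10 (mod 11); P is NOT on the curve.

Evaluate F(4, 3, 7) term-by-term (mod 11).
  3*X**3 ↦ 3·64·1·1 = 192
  -3*X**2*Y ↦ -3·16·3·1 = -144
  -3*X**2*Z ↦ -3·16·1·7 = -336
  3*X*Y**2 ↦ 3·4·9·1 = 108
  3*X*Y*Z ↦ 3·4·3·7 = 252
  X*Z**2 ↦ 1·4·1·49 = 196
  Y**2*Z ↦ 1·1·9·7 = 63
  -Z**3 ↦ -1·1·1·343 = -343
Sum: F(4, 3, 7) = (192) + (-144) + (-336) + (108) + (252) + (196) + (63) + (-343) = -12.
Reducing mod 11: -12 ≡ 10 (mod 11).
Since F(a, b, c) ≡ 10 ≠ 0 (mod 11), P does NOT lie on the curve.


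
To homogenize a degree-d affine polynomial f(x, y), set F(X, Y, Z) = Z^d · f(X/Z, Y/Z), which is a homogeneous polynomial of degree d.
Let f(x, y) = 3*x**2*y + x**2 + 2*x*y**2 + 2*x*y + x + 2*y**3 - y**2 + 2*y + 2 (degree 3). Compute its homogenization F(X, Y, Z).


F(X, Y, Z) = 3*X**2*Y + X**2*Z + 2*X*Y**2 + 2*X*Y*Z + X*Z**2 + 2*Y**3 - Y**2*Z + 2*Y*Z**2 + 2*Z**3

deg(f) = 3.
Substitute x = X/Z, y = Y/Z into f, then multiply by Z^3.
  monomial 3·x^2·y^1 ↦ 3·X^2·Y^1·Z^0.
  monomial 1·x^2·y^0 ↦ 1·X^2·Y^0·Z^1.
  monomial 2·x^1·y^2 ↦ 2·X^1·Y^2·Z^0.
  monomial 2·x^1·y^1 ↦ 2·X^1·Y^1·Z^1.
  monomial 1·x^1·y^0 ↦ 1·X^1·Y^0·Z^2.
  monomial 2·x^0·y^3 ↦ 2·X^0·Y^3·Z^0.
  monomial -1·x^0·y^2 ↦ -1·X^0·Y^2·Z^1.
  monomial 2·x^0·y^1 ↦ 2·X^0·Y^1·Z^2.
  monomial 2·x^0·y^0 ↦ 2·X^0·Y^0·Z^3.
Collecting: F(X, Y, Z) = 3*X**2*Y + X**2*Z + 2*X*Y**2 + 2*X*Y*Z + X*Z**2 + 2*Y**3 - Y**2*Z + 2*Y*Z**2 + 2*Z**3.


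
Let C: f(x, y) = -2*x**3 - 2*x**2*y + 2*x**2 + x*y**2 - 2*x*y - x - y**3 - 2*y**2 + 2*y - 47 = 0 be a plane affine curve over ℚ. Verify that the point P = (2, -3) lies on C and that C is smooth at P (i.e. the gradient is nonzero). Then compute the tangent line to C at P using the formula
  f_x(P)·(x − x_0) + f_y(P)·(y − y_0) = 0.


Tangent line at P: 22*x - 37*y - 155 = 0.

Step 1: f(2, -3) = 0, so P lies on C.
Step 2: partial derivatives
  f_x(x, y) = -6*x**2 - 4*x*y + 4*x + y**2 - 2*y - 1, f_y(x, y) = -2*x**2 + 2*x*y - 2*x - 3*y**2 - 4*y + 2.
  f_x(P) = 22, f_y(P) = -37 (gradient nonzero, so P is smooth).
Step 3: tangent line at P: 22·(x − 2) + -37·(y − -3) = 0.
Expanding: 22*x - 37*y - 155 = 0.


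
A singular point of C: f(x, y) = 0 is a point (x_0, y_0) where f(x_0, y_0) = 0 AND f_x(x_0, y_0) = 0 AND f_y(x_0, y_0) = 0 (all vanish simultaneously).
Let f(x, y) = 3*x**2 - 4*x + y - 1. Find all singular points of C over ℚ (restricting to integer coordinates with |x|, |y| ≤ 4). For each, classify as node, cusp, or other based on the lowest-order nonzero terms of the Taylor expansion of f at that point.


No singular points in the scanned grid; C is smooth there.

Compute partial derivatives:
  f_x = 6*x - 4.
  f_y = 1.
f_y = 1 is a nonzero constant, so f_y never vanishes: no point (x, y) can satisfy f = f_x = f_y = 0. In particular no (x, y) ∈ {−4, ..., 4}² is singular; the curve is smooth.


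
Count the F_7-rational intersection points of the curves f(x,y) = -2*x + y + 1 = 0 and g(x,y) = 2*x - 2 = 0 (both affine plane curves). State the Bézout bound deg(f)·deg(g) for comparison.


Common zeros: {(1, 1)}; count = 1; Bézout bound = 1.

deg(f) = 1, deg(g) = 1, so Bézout bound = 1.
Scan x ∈ F_7. For each x, list the y ∈ F_7 with f(x, y) ≡ 0 and those with g(x, y) ≡ 0 (mod 7); the common zeros in that column are the intersection.
  x = 0: f ≡ 0 at y ∈ {6}; g ≡ 0 at y ∈ ∅; common: ∅.
  x = 1: f ≡ 0 at y ∈ {1}; g ≡ 0 at y ∈ {0, 1, 2, 3, 4, 5, 6}; common: {1}.
  x = 2: f ≡ 0 at y ∈ {3}; g ≡ 0 at y ∈ ∅; common: ∅.
  x = 3: f ≡ 0 at y ∈ {5}; g ≡ 0 at y ∈ ∅; common: ∅.
  x = 4: f ≡ 0 at y ∈ {0}; g ≡ 0 at y ∈ ∅; common: ∅.
  x = 5: f ≡ 0 at y ∈ {2}; g ≡ 0 at y ∈ ∅; common: ∅.
  x = 6: f ≡ 0 at y ∈ {4}; g ≡ 0 at y ∈ ∅; common: ∅.
Collecting: common zeros = {(1, 1)}, so the count is 1.
Comparison with the Bézout bound: 1 ≤ 1 = deg(f)·deg(g), as expected for curves with no common component (the bound is attained).


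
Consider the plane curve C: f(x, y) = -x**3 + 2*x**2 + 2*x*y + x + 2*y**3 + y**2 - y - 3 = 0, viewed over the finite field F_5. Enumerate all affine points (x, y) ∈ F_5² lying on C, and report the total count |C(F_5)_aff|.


Affine F_5-points: {(0, 2), (1, 3), (2, 1), (2, 2), (2, 4), (3, 4)}; count = 6.

For each of the 25 pairs (x, y) ∈ F_5², evaluate f(x, y) mod 5. Record the zeros.
  x = 0: [0↦2, 1↦4, 2↦0, 3↦2, 4↦2]  zeros at y ∈ {2}
  x = 1: [0↦4, 1↦3, 2↦1, 3↦0, 4↦2]  zeros at y ∈ {3}
  x = 2: [0↦4, 1↦0, 2↦0, 3↦1, 4↦0]  zeros at y ∈ {1, 2, 4}
  x = 3: [0↦1, 1↦4, 2↦1, 3↦4, 4↦0]  zeros at y ∈ {4}
  x = 4: [0↦4, 1↦4, 2↦3, 3↦3, 4↦1]  zeros at y ∈ ∅
Collecting zeros: affine points = {(0, 2), (1, 3), (2, 1), (2, 2), (2, 4), (3, 4)}.
Total count |C(F_5)_aff| = 6.


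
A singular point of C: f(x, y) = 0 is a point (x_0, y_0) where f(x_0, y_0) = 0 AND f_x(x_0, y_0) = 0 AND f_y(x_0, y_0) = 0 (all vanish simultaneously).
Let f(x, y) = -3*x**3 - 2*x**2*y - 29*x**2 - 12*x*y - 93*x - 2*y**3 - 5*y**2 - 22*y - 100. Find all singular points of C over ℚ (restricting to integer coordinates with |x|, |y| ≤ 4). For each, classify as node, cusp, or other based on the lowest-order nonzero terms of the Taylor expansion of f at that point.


Singular points: {(-3, -1)}; classification: cusp.

Compute partial derivatives:
  f_x = -9*x**2 - 4*x*y - 58*x - 12*y - 93.
  f_y = -2*x**2 - 12*x - 6*y**2 - 10*y - 22.
Scan x_0 ∈ {−4, ..., 4}. For each x_0, f_y(x_0, y) is a polynomial in y; find its integer roots y ∈ {−4, ..., 4}, then test f_x and f at those candidates.
  x = -4: f_y(-4, y) = -6*y**2 - 10*y - 6; no integer root y with |y| ≤ 4.
  x = -3: f_y(-3, y) = -6*y**2 - 10*y - 4; vanishes at y ∈ {-1}. (-3, -1): f_x = 0, f = 0 — SINGULAR.
  x = -2: f_y(-2, y) = -6*y**2 - 10*y - 6; no integer root y with |y| ≤ 4.
  x = -1: f_y(-1, y) = -6*y**2 - 10*y - 12; no integer root y with |y| ≤ 4.
  x = 0: f_y(0, y) = -6*y**2 - 10*y - 22; no integer root y with |y| ≤ 4.
  x = 1: f_y(1, y) = -6*y**2 - 10*y - 36; no integer root y with |y| ≤ 4.
  x = 2: f_y(2, y) = -6*y**2 - 10*y - 54; no integer root y with |y| ≤ 4.
  x = 3: f_y(3, y) = -6*y**2 - 10*y - 76; no integer root y with |y| ≤ 4.
  x = 4: f_y(4, y) = -6*y**2 - 10*y - 102; no integer root y with |y| ≤ 4.
Only singular point on the grid: (-3, -1).
Classify: substitute x = -3 + u, y = -1 + v and expand: f = -3*u**3 - 2*u**2*v - 2*v**3 + v**2.
No constant or linear terms (consistent with a singular point). Quadratic part: v**2. Cubic part: -3*u**3 - 2*u**2*v - 2*v**3.
The quadratic part v**2 is a perfect square, so there is a single (double) tangent line v = 0, i.e. y = -1. Restricting the cubic part to that line (v = 0) leaves -3*u**3 ≠ 0, so f is not divisible by v and the branch is v² ≈ 3*u**3 to lowest order — this is a cusp.
Classification: cusp.
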